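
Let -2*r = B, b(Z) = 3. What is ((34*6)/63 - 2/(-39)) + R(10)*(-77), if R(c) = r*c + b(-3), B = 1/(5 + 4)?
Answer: -151460/819 ≈ -184.93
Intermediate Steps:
B = ⅑ (B = 1/9 = ⅑ ≈ 0.11111)
r = -1/18 (r = -½*⅑ = -1/18 ≈ -0.055556)
R(c) = 3 - c/18 (R(c) = -c/18 + 3 = 3 - c/18)
((34*6)/63 - 2/(-39)) + R(10)*(-77) = ((34*6)/63 - 2/(-39)) + (3 - 1/18*10)*(-77) = (204*(1/63) - 2*(-1/39)) + (3 - 5/9)*(-77) = (68/21 + 2/39) + (22/9)*(-77) = 898/273 - 1694/9 = -151460/819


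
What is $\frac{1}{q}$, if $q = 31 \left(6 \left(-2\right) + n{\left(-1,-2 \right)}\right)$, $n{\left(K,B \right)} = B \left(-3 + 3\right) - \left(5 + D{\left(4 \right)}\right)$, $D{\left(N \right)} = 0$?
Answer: $- \frac{1}{527} \approx -0.0018975$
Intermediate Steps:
$n{\left(K,B \right)} = -5$ ($n{\left(K,B \right)} = B \left(-3 + 3\right) - 5 = B 0 + \left(-5 + 0\right) = 0 - 5 = -5$)
$q = -527$ ($q = 31 \left(6 \left(-2\right) - 5\right) = 31 \left(-12 - 5\right) = 31 \left(-17\right) = -527$)
$\frac{1}{q} = \frac{1}{-527} = - \frac{1}{527}$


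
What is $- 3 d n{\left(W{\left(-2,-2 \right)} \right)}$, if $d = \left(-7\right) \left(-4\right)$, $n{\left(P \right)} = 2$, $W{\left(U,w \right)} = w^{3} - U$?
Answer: $-168$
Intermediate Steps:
$d = 28$
$- 3 d n{\left(W{\left(-2,-2 \right)} \right)} = \left(-3\right) 28 \cdot 2 = \left(-84\right) 2 = -168$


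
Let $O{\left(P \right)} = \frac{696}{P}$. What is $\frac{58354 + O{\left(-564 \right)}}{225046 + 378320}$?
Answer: $\frac{1371290}{14179101} \approx 0.096712$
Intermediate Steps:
$\frac{58354 + O{\left(-564 \right)}}{225046 + 378320} = \frac{58354 + \frac{696}{-564}}{225046 + 378320} = \frac{58354 + 696 \left(- \frac{1}{564}\right)}{603366} = \left(58354 - \frac{58}{47}\right) \frac{1}{603366} = \frac{2742580}{47} \cdot \frac{1}{603366} = \frac{1371290}{14179101}$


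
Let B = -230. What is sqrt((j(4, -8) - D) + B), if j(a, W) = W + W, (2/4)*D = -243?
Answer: 4*sqrt(15) ≈ 15.492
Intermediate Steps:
D = -486 (D = 2*(-243) = -486)
j(a, W) = 2*W
sqrt((j(4, -8) - D) + B) = sqrt((2*(-8) - 1*(-486)) - 230) = sqrt((-16 + 486) - 230) = sqrt(470 - 230) = sqrt(240) = 4*sqrt(15)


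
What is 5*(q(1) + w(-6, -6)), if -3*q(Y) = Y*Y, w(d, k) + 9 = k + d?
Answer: -320/3 ≈ -106.67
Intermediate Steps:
w(d, k) = -9 + d + k (w(d, k) = -9 + (k + d) = -9 + (d + k) = -9 + d + k)
q(Y) = -Y²/3 (q(Y) = -Y*Y/3 = -Y²/3)
5*(q(1) + w(-6, -6)) = 5*(-⅓*1² + (-9 - 6 - 6)) = 5*(-⅓*1 - 21) = 5*(-⅓ - 21) = 5*(-64/3) = -320/3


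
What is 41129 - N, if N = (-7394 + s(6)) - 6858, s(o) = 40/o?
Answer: 166123/3 ≈ 55374.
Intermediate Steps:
N = -42736/3 (N = (-7394 + 40/6) - 6858 = (-7394 + 40*(⅙)) - 6858 = (-7394 + 20/3) - 6858 = -22162/3 - 6858 = -42736/3 ≈ -14245.)
41129 - N = 41129 - 1*(-42736/3) = 41129 + 42736/3 = 166123/3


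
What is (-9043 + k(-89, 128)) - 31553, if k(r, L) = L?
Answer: -40468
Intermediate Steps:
(-9043 + k(-89, 128)) - 31553 = (-9043 + 128) - 31553 = -8915 - 31553 = -40468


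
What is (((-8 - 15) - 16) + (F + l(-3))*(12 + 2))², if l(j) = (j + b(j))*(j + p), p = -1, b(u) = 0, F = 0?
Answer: 16641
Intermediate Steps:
l(j) = j*(-1 + j) (l(j) = (j + 0)*(j - 1) = j*(-1 + j))
(((-8 - 15) - 16) + (F + l(-3))*(12 + 2))² = (((-8 - 15) - 16) + (0 - 3*(-1 - 3))*(12 + 2))² = ((-23 - 16) + (0 - 3*(-4))*14)² = (-39 + (0 + 12)*14)² = (-39 + 12*14)² = (-39 + 168)² = 129² = 16641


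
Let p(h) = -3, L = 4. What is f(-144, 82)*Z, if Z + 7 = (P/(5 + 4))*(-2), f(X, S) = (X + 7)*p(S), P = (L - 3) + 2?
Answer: -3151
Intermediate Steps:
P = 3 (P = (4 - 3) + 2 = 1 + 2 = 3)
f(X, S) = -21 - 3*X (f(X, S) = (X + 7)*(-3) = (7 + X)*(-3) = -21 - 3*X)
Z = -23/3 (Z = -7 + (3/(5 + 4))*(-2) = -7 + (3/9)*(-2) = -7 + ((⅑)*3)*(-2) = -7 + (⅓)*(-2) = -7 - ⅔ = -23/3 ≈ -7.6667)
f(-144, 82)*Z = (-21 - 3*(-144))*(-23/3) = (-21 + 432)*(-23/3) = 411*(-23/3) = -3151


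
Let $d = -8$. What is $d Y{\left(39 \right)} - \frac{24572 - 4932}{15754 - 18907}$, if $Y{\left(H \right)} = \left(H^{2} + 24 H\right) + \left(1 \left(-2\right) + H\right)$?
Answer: $- \frac{62889016}{3153} \approx -19946.0$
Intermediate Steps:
$Y{\left(H \right)} = -2 + H^{2} + 25 H$ ($Y{\left(H \right)} = \left(H^{2} + 24 H\right) + \left(-2 + H\right) = -2 + H^{2} + 25 H$)
$d Y{\left(39 \right)} - \frac{24572 - 4932}{15754 - 18907} = - 8 \left(-2 + 39^{2} + 25 \cdot 39\right) - \frac{24572 - 4932}{15754 - 18907} = - 8 \left(-2 + 1521 + 975\right) - \frac{19640}{-3153} = \left(-8\right) 2494 - 19640 \left(- \frac{1}{3153}\right) = -19952 - - \frac{19640}{3153} = -19952 + \frac{19640}{3153} = - \frac{62889016}{3153}$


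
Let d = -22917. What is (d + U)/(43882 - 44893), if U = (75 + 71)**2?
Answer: 1601/1011 ≈ 1.5836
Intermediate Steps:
U = 21316 (U = 146**2 = 21316)
(d + U)/(43882 - 44893) = (-22917 + 21316)/(43882 - 44893) = -1601/(-1011) = -1601*(-1/1011) = 1601/1011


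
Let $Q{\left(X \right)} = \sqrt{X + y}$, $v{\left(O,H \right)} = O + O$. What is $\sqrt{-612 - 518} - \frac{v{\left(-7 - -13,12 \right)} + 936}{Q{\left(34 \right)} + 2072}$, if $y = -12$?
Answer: $- \frac{327376}{715527} + \frac{158 \sqrt{22}}{715527} + i \sqrt{1130} \approx -0.4565 + 33.615 i$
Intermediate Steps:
$v{\left(O,H \right)} = 2 O$
$Q{\left(X \right)} = \sqrt{-12 + X}$ ($Q{\left(X \right)} = \sqrt{X - 12} = \sqrt{-12 + X}$)
$\sqrt{-612 - 518} - \frac{v{\left(-7 - -13,12 \right)} + 936}{Q{\left(34 \right)} + 2072} = \sqrt{-612 - 518} - \frac{2 \left(-7 - -13\right) + 936}{\sqrt{-12 + 34} + 2072} = \sqrt{-1130} - \frac{2 \left(-7 + 13\right) + 936}{\sqrt{22} + 2072} = i \sqrt{1130} - \frac{2 \cdot 6 + 936}{2072 + \sqrt{22}} = i \sqrt{1130} - \frac{12 + 936}{2072 + \sqrt{22}} = i \sqrt{1130} - \frac{948}{2072 + \sqrt{22}} = - \frac{948}{2072 + \sqrt{22}} + i \sqrt{1130}$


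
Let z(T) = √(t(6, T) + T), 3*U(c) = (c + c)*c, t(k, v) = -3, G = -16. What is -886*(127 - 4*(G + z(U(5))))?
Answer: -169226 + 3544*√123/3 ≈ -1.5612e+5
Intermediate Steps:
U(c) = 2*c²/3 (U(c) = ((c + c)*c)/3 = ((2*c)*c)/3 = (2*c²)/3 = 2*c²/3)
z(T) = √(-3 + T)
-886*(127 - 4*(G + z(U(5)))) = -886*(127 - 4*(-16 + √(-3 + (⅔)*5²))) = -886*(127 - 4*(-16 + √(-3 + (⅔)*25))) = -886*(127 - 4*(-16 + √(-3 + 50/3))) = -886*(127 - 4*(-16 + √(41/3))) = -886*(127 - 4*(-16 + √123/3)) = -886*(127 + (64 - 4*√123/3)) = -886*(191 - 4*√123/3) = -169226 + 3544*√123/3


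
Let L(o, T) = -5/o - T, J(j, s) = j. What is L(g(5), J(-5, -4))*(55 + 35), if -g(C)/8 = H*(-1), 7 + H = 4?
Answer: 1875/4 ≈ 468.75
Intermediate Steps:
H = -3 (H = -7 + 4 = -3)
g(C) = -24 (g(C) = -(-24)*(-1) = -8*3 = -24)
L(o, T) = -T - 5/o
L(g(5), J(-5, -4))*(55 + 35) = (-1*(-5) - 5/(-24))*(55 + 35) = (5 - 5*(-1/24))*90 = (5 + 5/24)*90 = (125/24)*90 = 1875/4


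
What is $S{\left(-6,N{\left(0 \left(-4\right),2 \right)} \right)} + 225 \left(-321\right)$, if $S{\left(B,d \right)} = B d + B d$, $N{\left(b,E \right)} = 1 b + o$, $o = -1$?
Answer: $-72213$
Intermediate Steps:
$N{\left(b,E \right)} = -1 + b$ ($N{\left(b,E \right)} = 1 b - 1 = b - 1 = -1 + b$)
$S{\left(B,d \right)} = 2 B d$
$S{\left(-6,N{\left(0 \left(-4\right),2 \right)} \right)} + 225 \left(-321\right) = 2 \left(-6\right) \left(-1 + 0 \left(-4\right)\right) + 225 \left(-321\right) = 2 \left(-6\right) \left(-1 + 0\right) - 72225 = 2 \left(-6\right) \left(-1\right) - 72225 = 12 - 72225 = -72213$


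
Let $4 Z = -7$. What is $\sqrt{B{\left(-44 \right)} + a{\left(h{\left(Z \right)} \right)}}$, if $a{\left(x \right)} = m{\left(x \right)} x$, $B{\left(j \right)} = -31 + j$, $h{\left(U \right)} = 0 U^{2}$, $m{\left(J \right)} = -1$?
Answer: $5 i \sqrt{3} \approx 8.6602 i$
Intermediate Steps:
$Z = - \frac{7}{4}$ ($Z = \frac{1}{4} \left(-7\right) = - \frac{7}{4} \approx -1.75$)
$h{\left(U \right)} = 0$
$a{\left(x \right)} = - x$
$\sqrt{B{\left(-44 \right)} + a{\left(h{\left(Z \right)} \right)}} = \sqrt{\left(-31 - 44\right) - 0} = \sqrt{-75 + 0} = \sqrt{-75} = 5 i \sqrt{3}$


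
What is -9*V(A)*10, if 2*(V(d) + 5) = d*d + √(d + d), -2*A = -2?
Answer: 405 - 45*√2 ≈ 341.36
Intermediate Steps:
A = 1 (A = -½*(-2) = 1)
V(d) = -5 + d²/2 + √2*√d/2 (V(d) = -5 + (d*d + √(d + d))/2 = -5 + (d² + √(2*d))/2 = -5 + (d² + √2*√d)/2 = -5 + (d²/2 + √2*√d/2) = -5 + d²/2 + √2*√d/2)
-9*V(A)*10 = -9*(-5 + (½)*1² + √2*√1/2)*10 = -9*(-5 + (½)*1 + (½)*√2*1)*10 = -9*(-5 + ½ + √2/2)*10 = -9*(-9/2 + √2/2)*10 = (81/2 - 9*√2/2)*10 = 405 - 45*√2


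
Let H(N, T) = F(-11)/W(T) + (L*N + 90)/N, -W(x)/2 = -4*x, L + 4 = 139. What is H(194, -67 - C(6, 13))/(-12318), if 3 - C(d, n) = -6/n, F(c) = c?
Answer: -96303791/8755831488 ≈ -0.010999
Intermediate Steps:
L = 135 (L = -4 + 139 = 135)
W(x) = 8*x (W(x) = -(-8)*x = 8*x)
C(d, n) = 3 + 6/n (C(d, n) = 3 - (-6)/n = 3 + 6/n)
H(N, T) = -11/(8*T) + (90 + 135*N)/N (H(N, T) = -11*1/(8*T) + (135*N + 90)/N = -11/(8*T) + (90 + 135*N)/N)
H(194, -67 - C(6, 13))/(-12318) = (135 + 90/194 - 11/(8*(-67 - (3 + 6/13))))/(-12318) = (135 + 90*(1/194) - 11/(8*(-67 - (3 + 6*(1/13)))))*(-1/12318) = (135 + 45/97 - 11/(8*(-67 - (3 + 6/13))))*(-1/12318) = (135 + 45/97 - 11/(8*(-67 - 1*45/13)))*(-1/12318) = (135 + 45/97 - 11/(8*(-67 - 45/13)))*(-1/12318) = (135 + 45/97 - 11/(8*(-916/13)))*(-1/12318) = (135 + 45/97 - 11/8*(-13/916))*(-1/12318) = (135 + 45/97 + 143/7328)*(-1/12318) = (96303791/710816)*(-1/12318) = -96303791/8755831488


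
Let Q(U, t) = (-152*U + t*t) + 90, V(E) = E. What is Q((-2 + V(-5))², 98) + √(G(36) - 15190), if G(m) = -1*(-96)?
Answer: 2246 + I*√15094 ≈ 2246.0 + 122.86*I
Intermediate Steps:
G(m) = 96
Q(U, t) = 90 + t² - 152*U (Q(U, t) = (-152*U + t²) + 90 = (t² - 152*U) + 90 = 90 + t² - 152*U)
Q((-2 + V(-5))², 98) + √(G(36) - 15190) = (90 + 98² - 152*(-2 - 5)²) + √(96 - 15190) = (90 + 9604 - 152*(-7)²) + √(-15094) = (90 + 9604 - 152*49) + I*√15094 = (90 + 9604 - 7448) + I*√15094 = 2246 + I*√15094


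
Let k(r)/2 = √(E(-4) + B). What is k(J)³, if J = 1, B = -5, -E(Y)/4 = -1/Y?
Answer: -48*I*√6 ≈ -117.58*I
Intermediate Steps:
E(Y) = 4/Y (E(Y) = -(-4)/Y = 4/Y)
k(r) = 2*I*√6 (k(r) = 2*√(4/(-4) - 5) = 2*√(4*(-¼) - 5) = 2*√(-1 - 5) = 2*√(-6) = 2*(I*√6) = 2*I*√6)
k(J)³ = (2*I*√6)³ = -48*I*√6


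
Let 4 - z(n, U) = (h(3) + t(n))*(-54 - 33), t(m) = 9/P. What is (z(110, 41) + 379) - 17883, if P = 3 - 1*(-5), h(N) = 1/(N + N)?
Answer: -139101/8 ≈ -17388.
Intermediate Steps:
h(N) = 1/(2*N)
P = 8 (P = 3 + 5 = 8)
t(m) = 9/8
z(n, U) = 931/8 (z(n, U) = 4 - ((½)/3 + 9/8)*(-54 - 33) = 4 - ((½)*(⅓) + 9/8)*(-87) = 4 - (⅙ + 9/8)*(-87) = 4 - 31*(-87)/24 = 4 - 1*(-899/8) = 4 + 899/8 = 931/8)
(z(110, 41) + 379) - 17883 = (931/8 + 379) - 17883 = 3963/8 - 17883 = -139101/8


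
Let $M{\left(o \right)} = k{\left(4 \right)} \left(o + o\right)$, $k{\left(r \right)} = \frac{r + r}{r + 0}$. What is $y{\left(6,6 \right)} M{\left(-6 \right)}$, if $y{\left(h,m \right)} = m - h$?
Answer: $0$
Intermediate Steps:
$k{\left(r \right)} = 2$ ($k{\left(r \right)} = \frac{2 r}{r} = 2$)
$M{\left(o \right)} = 4 o$ ($M{\left(o \right)} = 2 \left(o + o\right) = 2 \cdot 2 o = 4 o$)
$y{\left(6,6 \right)} M{\left(-6 \right)} = \left(6 - 6\right) 4 \left(-6\right) = \left(6 - 6\right) \left(-24\right) = 0 \left(-24\right) = 0$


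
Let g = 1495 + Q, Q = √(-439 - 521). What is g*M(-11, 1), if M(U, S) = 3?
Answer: 4485 + 24*I*√15 ≈ 4485.0 + 92.952*I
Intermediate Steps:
Q = 8*I*√15 (Q = √(-960) = 8*I*√15 ≈ 30.984*I)
g = 1495 + 8*I*√15 ≈ 1495.0 + 30.984*I
g*M(-11, 1) = (1495 + 8*I*√15)*3 = 4485 + 24*I*√15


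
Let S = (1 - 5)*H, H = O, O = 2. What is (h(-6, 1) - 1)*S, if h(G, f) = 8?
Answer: -56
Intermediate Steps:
H = 2
S = -8 (S = (1 - 5)*2 = -4*2 = -8)
(h(-6, 1) - 1)*S = (8 - 1)*(-8) = 7*(-8) = -56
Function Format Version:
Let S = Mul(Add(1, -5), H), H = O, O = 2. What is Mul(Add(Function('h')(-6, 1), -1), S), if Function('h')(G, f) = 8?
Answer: -56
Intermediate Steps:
H = 2
S = -8 (S = Mul(Add(1, -5), 2) = Mul(-4, 2) = -8)
Mul(Add(Function('h')(-6, 1), -1), S) = Mul(Add(8, -1), -8) = Mul(7, -8) = -56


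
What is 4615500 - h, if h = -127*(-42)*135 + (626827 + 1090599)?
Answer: 2177984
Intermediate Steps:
h = 2437516 (h = 5334*135 + 1717426 = 720090 + 1717426 = 2437516)
4615500 - h = 4615500 - 1*2437516 = 4615500 - 2437516 = 2177984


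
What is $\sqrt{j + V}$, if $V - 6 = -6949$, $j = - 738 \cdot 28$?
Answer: $i \sqrt{27607} \approx 166.15 i$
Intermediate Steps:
$j = -20664$ ($j = \left(-1\right) 20664 = -20664$)
$V = -6943$ ($V = 6 - 6949 = -6943$)
$\sqrt{j + V} = \sqrt{-20664 - 6943} = \sqrt{-27607} = i \sqrt{27607}$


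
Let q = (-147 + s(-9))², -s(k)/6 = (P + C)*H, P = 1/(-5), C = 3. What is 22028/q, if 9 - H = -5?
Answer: 550700/3651921 ≈ 0.15080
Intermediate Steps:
H = 14 (H = 9 - 1*(-5) = 9 + 5 = 14)
P = -⅕ (P = 1*(-⅕) = -⅕ ≈ -0.20000)
s(k) = -1176/5 (s(k) = -6*(-⅕ + 3)*14 = -84*14/5 = -6*196/5 = -1176/5)
q = 3651921/25 (q = (-147 - 1176/5)² = (-1911/5)² = 3651921/25 ≈ 1.4608e+5)
22028/q = 22028/(3651921/25) = 22028*(25/3651921) = 550700/3651921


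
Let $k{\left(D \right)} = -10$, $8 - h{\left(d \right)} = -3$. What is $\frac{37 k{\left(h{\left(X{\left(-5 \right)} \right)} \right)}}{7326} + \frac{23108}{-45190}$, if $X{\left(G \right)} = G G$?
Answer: $- \frac{1256821}{2236905} \approx -0.56186$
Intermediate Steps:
$X{\left(G \right)} = G^{2}$
$h{\left(d \right)} = 11$ ($h{\left(d \right)} = 8 - -3 = 8 + 3 = 11$)
$\frac{37 k{\left(h{\left(X{\left(-5 \right)} \right)} \right)}}{7326} + \frac{23108}{-45190} = \frac{37 \left(-10\right)}{7326} + \frac{23108}{-45190} = \left(-370\right) \frac{1}{7326} + 23108 \left(- \frac{1}{45190}\right) = - \frac{5}{99} - \frac{11554}{22595} = - \frac{1256821}{2236905}$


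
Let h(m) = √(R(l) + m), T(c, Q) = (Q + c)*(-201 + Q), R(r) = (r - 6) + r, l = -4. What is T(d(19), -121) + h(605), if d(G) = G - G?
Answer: 38962 + √591 ≈ 38986.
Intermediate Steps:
d(G) = 0
R(r) = -6 + 2*r (R(r) = (-6 + r) + r = -6 + 2*r)
T(c, Q) = (-201 + Q)*(Q + c)
h(m) = √(-14 + m) (h(m) = √((-6 + 2*(-4)) + m) = √((-6 - 8) + m) = √(-14 + m))
T(d(19), -121) + h(605) = ((-121)² - 201*(-121) - 201*0 - 121*0) + √(-14 + 605) = (14641 + 24321 + 0 + 0) + √591 = 38962 + √591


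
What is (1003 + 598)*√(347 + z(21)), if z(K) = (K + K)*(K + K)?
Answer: 1601*√2111 ≈ 73559.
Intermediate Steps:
z(K) = 4*K² (z(K) = (2*K)*(2*K) = 4*K²)
(1003 + 598)*√(347 + z(21)) = (1003 + 598)*√(347 + 4*21²) = 1601*√(347 + 4*441) = 1601*√(347 + 1764) = 1601*√2111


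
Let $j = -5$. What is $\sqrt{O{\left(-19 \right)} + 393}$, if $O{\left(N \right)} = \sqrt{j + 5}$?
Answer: $\sqrt{393} \approx 19.824$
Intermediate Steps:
$O{\left(N \right)} = 0$ ($O{\left(N \right)} = \sqrt{-5 + 5} = \sqrt{0} = 0$)
$\sqrt{O{\left(-19 \right)} + 393} = \sqrt{0 + 393} = \sqrt{393}$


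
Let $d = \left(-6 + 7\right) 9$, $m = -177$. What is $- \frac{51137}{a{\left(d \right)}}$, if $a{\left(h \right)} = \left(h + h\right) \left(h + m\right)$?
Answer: $\frac{51137}{3024} \approx 16.91$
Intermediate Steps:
$d = 9$ ($d = 1 \cdot 9 = 9$)
$a{\left(h \right)} = 2 h \left(-177 + h\right)$ ($a{\left(h \right)} = \left(h + h\right) \left(h - 177\right) = 2 h \left(-177 + h\right)$)
$- \frac{51137}{a{\left(d \right)}} = - \frac{51137}{2 \cdot 9 \left(-177 + 9\right)} = - \frac{51137}{2 \cdot 9 \left(-168\right)} = - \frac{51137}{-3024} = \left(-51137\right) \left(- \frac{1}{3024}\right) = \frac{51137}{3024}$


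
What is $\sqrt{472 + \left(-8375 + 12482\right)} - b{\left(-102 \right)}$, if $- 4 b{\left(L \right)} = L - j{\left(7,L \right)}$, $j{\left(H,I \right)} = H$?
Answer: $- \frac{109}{4} + \sqrt{4579} \approx 40.418$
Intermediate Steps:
$b{\left(L \right)} = \frac{7}{4} - \frac{L}{4}$ ($b{\left(L \right)} = - \frac{L - 7}{4} = - \frac{-7 + L}{4} = \frac{7}{4} - \frac{L}{4}$)
$\sqrt{472 + \left(-8375 + 12482\right)} - b{\left(-102 \right)} = \sqrt{472 + \left(-8375 + 12482\right)} - \left(\frac{7}{4} - - \frac{51}{2}\right) = \sqrt{472 + 4107} - \left(\frac{7}{4} + \frac{51}{2}\right) = \sqrt{4579} - \frac{109}{4} = - \frac{109}{4} + \sqrt{4579}$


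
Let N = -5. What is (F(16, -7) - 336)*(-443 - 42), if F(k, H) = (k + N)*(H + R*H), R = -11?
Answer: -210490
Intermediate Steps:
F(k, H) = -10*H*(-5 + k) (F(k, H) = (k - 5)*(H - 11*H) = (-5 + k)*(-10*H) = -10*H*(-5 + k))
(F(16, -7) - 336)*(-443 - 42) = (10*(-7)*(5 - 1*16) - 336)*(-443 - 42) = (10*(-7)*(5 - 16) - 336)*(-485) = (10*(-7)*(-11) - 336)*(-485) = (770 - 336)*(-485) = 434*(-485) = -210490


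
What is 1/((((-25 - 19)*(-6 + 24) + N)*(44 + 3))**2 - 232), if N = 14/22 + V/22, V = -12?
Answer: 121/167622251817 ≈ 7.2186e-10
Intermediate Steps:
N = 1/11 (N = 14/22 - 12/22 = 14*(1/22) - 12*1/22 = 7/11 - 6/11 = 1/11 ≈ 0.090909)
1/((((-25 - 19)*(-6 + 24) + N)*(44 + 3))**2 - 232) = 1/((((-25 - 19)*(-6 + 24) + 1/11)*(44 + 3))**2 - 232) = 1/(((-44*18 + 1/11)*47)**2 - 232) = 1/(((-792 + 1/11)*47)**2 - 232) = 1/((-8711/11*47)**2 - 232) = 1/((-409417/11)**2 - 232) = 1/(167622279889/121 - 232) = 1/(167622251817/121) = 121/167622251817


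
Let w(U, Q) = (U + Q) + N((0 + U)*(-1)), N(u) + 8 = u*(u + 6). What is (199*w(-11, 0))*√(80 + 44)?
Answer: 66864*√31 ≈ 3.7228e+5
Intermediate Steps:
N(u) = -8 + u*(6 + u) (N(u) = -8 + u*(u + 6) = -8 + u*(6 + u))
w(U, Q) = -8 + Q + U² - 5*U (w(U, Q) = (U + Q) + (-8 + ((0 + U)*(-1))² + 6*((0 + U)*(-1))) = (Q + U) + (-8 + (U*(-1))² + 6*(U*(-1))) = (Q + U) + (-8 + (-U)² + 6*(-U)) = (Q + U) + (-8 + U² - 6*U) = -8 + Q + U² - 5*U)
(199*w(-11, 0))*√(80 + 44) = (199*(-8 + 0 + (-11)² - 5*(-11)))*√(80 + 44) = (199*(-8 + 0 + 121 + 55))*√124 = (199*168)*(2*√31) = 33432*(2*√31) = 66864*√31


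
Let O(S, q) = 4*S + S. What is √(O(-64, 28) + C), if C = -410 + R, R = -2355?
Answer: I*√3085 ≈ 55.543*I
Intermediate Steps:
C = -2765 (C = -410 - 2355 = -2765)
O(S, q) = 5*S
√(O(-64, 28) + C) = √(5*(-64) - 2765) = √(-320 - 2765) = √(-3085) = I*√3085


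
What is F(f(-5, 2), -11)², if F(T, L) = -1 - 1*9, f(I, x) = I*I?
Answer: 100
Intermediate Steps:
f(I, x) = I²
F(T, L) = -10 (F(T, L) = -1 - 9 = -10)
F(f(-5, 2), -11)² = (-10)² = 100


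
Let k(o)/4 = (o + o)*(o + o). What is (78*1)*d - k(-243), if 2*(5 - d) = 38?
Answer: -945876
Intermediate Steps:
d = -14 (d = 5 - ½*38 = 5 - 19 = -14)
k(o) = 16*o² (k(o) = 4*((o + o)*(o + o)) = 4*((2*o)*(2*o)) = 4*(4*o²) = 16*o²)
(78*1)*d - k(-243) = (78*1)*(-14) - 16*(-243)² = 78*(-14) - 16*59049 = -1092 - 1*944784 = -1092 - 944784 = -945876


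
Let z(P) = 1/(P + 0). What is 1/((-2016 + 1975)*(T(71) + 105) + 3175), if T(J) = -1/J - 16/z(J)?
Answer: 71/3226707 ≈ 2.2004e-5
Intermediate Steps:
z(P) = 1/P
T(J) = -1/J - 16*J
1/((-2016 + 1975)*(T(71) + 105) + 3175) = 1/((-2016 + 1975)*((-1/71 - 16*71) + 105) + 3175) = 1/(-41*((-1*1/71 - 1136) + 105) + 3175) = 1/(-41*((-1/71 - 1136) + 105) + 3175) = 1/(-41*(-80657/71 + 105) + 3175) = 1/(-41*(-73202/71) + 3175) = 1/(3001282/71 + 3175) = 1/(3226707/71) = 71/3226707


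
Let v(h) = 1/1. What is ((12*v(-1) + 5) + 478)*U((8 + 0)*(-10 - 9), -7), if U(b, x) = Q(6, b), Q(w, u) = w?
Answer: 2970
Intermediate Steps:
v(h) = 1
U(b, x) = 6
((12*v(-1) + 5) + 478)*U((8 + 0)*(-10 - 9), -7) = ((12*1 + 5) + 478)*6 = ((12 + 5) + 478)*6 = (17 + 478)*6 = 495*6 = 2970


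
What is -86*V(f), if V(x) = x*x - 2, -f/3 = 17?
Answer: -223514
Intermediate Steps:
f = -51 (f = -3*17 = -51)
V(x) = -2 + x² (V(x) = x² - 2 = -2 + x²)
-86*V(f) = -86*(-2 + (-51)²) = -86*(-2 + 2601) = -86*2599 = -223514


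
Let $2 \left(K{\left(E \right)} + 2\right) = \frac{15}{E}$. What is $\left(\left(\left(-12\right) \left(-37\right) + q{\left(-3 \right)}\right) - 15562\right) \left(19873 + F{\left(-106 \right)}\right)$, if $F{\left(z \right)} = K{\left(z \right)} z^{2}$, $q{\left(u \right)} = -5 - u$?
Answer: $51317280$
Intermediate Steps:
$K{\left(E \right)} = -2 + \frac{15}{2 E}$ ($K{\left(E \right)} = -2 + \frac{15 \frac{1}{E}}{2} = -2 + \frac{15}{2 E}$)
$F{\left(z \right)} = z^{2} \left(-2 + \frac{15}{2 z}\right)$ ($F{\left(z \right)} = \left(-2 + \frac{15}{2 z}\right) z^{2} = z^{2} \left(-2 + \frac{15}{2 z}\right)$)
$\left(\left(\left(-12\right) \left(-37\right) + q{\left(-3 \right)}\right) - 15562\right) \left(19873 + F{\left(-106 \right)}\right) = \left(\left(\left(-12\right) \left(-37\right) - 2\right) - 15562\right) \left(19873 + \frac{1}{2} \left(-106\right) \left(15 - -424\right)\right) = \left(\left(444 + \left(-5 + 3\right)\right) - 15562\right) \left(19873 + \frac{1}{2} \left(-106\right) \left(15 + 424\right)\right) = \left(\left(444 - 2\right) - 15562\right) \left(19873 + \frac{1}{2} \left(-106\right) 439\right) = \left(442 - 15562\right) \left(19873 - 23267\right) = \left(-15120\right) \left(-3394\right) = 51317280$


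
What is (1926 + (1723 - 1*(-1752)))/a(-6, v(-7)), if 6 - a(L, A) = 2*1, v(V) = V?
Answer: 5401/4 ≈ 1350.3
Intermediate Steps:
a(L, A) = 4 (a(L, A) = 6 - 2 = 4)
(1926 + (1723 - 1*(-1752)))/a(-6, v(-7)) = (1926 + (1723 - 1*(-1752)))/4 = (1926 + (1723 + 1752))*(¼) = (1926 + 3475)*(¼) = 5401*(¼) = 5401/4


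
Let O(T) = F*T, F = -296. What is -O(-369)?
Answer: -109224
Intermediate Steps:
O(T) = -296*T
-O(-369) = -(-296)*(-369) = -1*109224 = -109224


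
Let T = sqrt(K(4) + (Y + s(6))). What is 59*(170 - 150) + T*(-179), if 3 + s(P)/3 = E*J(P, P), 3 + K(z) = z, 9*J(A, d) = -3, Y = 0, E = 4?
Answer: 1180 - 358*I*sqrt(3) ≈ 1180.0 - 620.07*I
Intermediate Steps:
J(A, d) = -1/3 (J(A, d) = (1/9)*(-3) = -1/3)
K(z) = -3 + z
s(P) = -13 (s(P) = -9 + 3*(4*(-1/3)) = -9 + 3*(-4/3) = -9 - 4 = -13)
T = 2*I*sqrt(3) (T = sqrt((-3 + 4) + (0 - 13)) = sqrt(1 - 13) = sqrt(-12) = 2*I*sqrt(3) ≈ 3.4641*I)
59*(170 - 150) + T*(-179) = 59*(170 - 150) + (2*I*sqrt(3))*(-179) = 59*20 - 358*I*sqrt(3) = 1180 - 358*I*sqrt(3)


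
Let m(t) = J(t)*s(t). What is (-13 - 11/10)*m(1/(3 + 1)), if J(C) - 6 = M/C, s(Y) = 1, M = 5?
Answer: -1833/5 ≈ -366.60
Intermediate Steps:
J(C) = 6 + 5/C
m(t) = 6 + 5/t (m(t) = (6 + 5/t)*1 = 6 + 5/t)
(-13 - 11/10)*m(1/(3 + 1)) = (-13 - 11/10)*(6 + 5/(1/(3 + 1))) = (-13 - 11*1/10)*(6 + 5/(1/4)) = (-13 - 11/10)*(6 + 5/(1/4)) = -141*(6 + 5*4)/10 = -141*(6 + 20)/10 = -141/10*26 = -1833/5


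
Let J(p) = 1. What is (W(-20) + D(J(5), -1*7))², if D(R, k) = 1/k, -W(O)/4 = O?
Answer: 312481/49 ≈ 6377.2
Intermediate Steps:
W(O) = -4*O
(W(-20) + D(J(5), -1*7))² = (-4*(-20) + 1/(-1*7))² = (80 + 1/(-7))² = (80 - ⅐)² = (559/7)² = 312481/49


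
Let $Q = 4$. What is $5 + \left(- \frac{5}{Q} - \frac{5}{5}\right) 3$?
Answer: $- \frac{7}{4} \approx -1.75$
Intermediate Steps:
$5 + \left(- \frac{5}{Q} - \frac{5}{5}\right) 3 = 5 + \left(- \frac{5}{4} - \frac{5}{5}\right) 3 = 5 + \left(\left(-5\right) \frac{1}{4} - 1\right) 3 = 5 + \left(- \frac{5}{4} - 1\right) 3 = 5 - \frac{27}{4} = - \frac{7}{4}$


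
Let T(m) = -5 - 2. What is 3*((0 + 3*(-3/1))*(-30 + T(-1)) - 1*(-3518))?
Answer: 11553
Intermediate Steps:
T(m) = -7
3*((0 + 3*(-3/1))*(-30 + T(-1)) - 1*(-3518)) = 3*((0 + 3*(-3/1))*(-30 - 7) - 1*(-3518)) = 3*((0 + 3*(-3*1))*(-37) + 3518) = 3*((0 + 3*(-3))*(-37) + 3518) = 3*((0 - 9)*(-37) + 3518) = 3*(-9*(-37) + 3518) = 3*(333 + 3518) = 3*3851 = 11553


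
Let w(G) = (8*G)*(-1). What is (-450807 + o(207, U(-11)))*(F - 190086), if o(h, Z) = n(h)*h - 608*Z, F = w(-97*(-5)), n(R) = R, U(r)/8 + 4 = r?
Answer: 64978222068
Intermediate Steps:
U(r) = -32 + 8*r
w(G) = -8*G
F = -3880 (F = -(-776)*(-5) = -8*485 = -3880)
o(h, Z) = h**2 - 608*Z (o(h, Z) = h*h - 608*Z = h**2 - 608*Z)
(-450807 + o(207, U(-11)))*(F - 190086) = (-450807 + (207**2 - 608*(-32 + 8*(-11))))*(-3880 - 190086) = (-450807 + (42849 - 608*(-32 - 88)))*(-193966) = (-450807 + (42849 - 608*(-120)))*(-193966) = (-450807 + (42849 + 72960))*(-193966) = (-450807 + 115809)*(-193966) = -334998*(-193966) = 64978222068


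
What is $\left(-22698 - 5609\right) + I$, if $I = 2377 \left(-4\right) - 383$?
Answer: $-38198$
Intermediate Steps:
$I = -9891$ ($I = -9508 - 383 = -9891$)
$\left(-22698 - 5609\right) + I = \left(-22698 - 5609\right) - 9891 = -28307 - 9891 = -38198$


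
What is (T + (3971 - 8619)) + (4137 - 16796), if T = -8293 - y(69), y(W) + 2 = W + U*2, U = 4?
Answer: -25675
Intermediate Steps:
y(W) = 6 + W (y(W) = -2 + (W + 4*2) = -2 + (W + 8) = -2 + (8 + W) = 6 + W)
T = -8368 (T = -8293 - (6 + 69) = -8293 - 1*75 = -8293 - 75 = -8368)
(T + (3971 - 8619)) + (4137 - 16796) = (-8368 + (3971 - 8619)) + (4137 - 16796) = (-8368 - 4648) - 12659 = -13016 - 12659 = -25675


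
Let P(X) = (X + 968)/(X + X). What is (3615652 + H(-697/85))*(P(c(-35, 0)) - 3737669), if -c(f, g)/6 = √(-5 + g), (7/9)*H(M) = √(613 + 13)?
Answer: -13514108587362 - 67278033*√626/14 + 726*I*√3130/35 + 874987784*I*√5/15 ≈ -1.3514e+13 + 1.3044e+8*I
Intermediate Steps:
H(M) = 9*√626/7 (H(M) = 9*√(613 + 13)/7 = 9*√626/7)
c(f, g) = -6*√(-5 + g)
P(X) = (968 + X)/(2*X) (P(X) = (968 + X)/((2*X)) = (968 + X)*(1/(2*X)) = (968 + X)/(2*X))
(3615652 + H(-697/85))*(P(c(-35, 0)) - 3737669) = (3615652 + 9*√626/7)*((968 - 6*√(-5 + 0))/(2*((-6*√(-5 + 0)))) - 3737669) = (3615652 + 9*√626/7)*((968 - 6*I*√5)/(2*((-6*I*√5))) - 3737669) = (3615652 + 9*√626/7)*((I*√5/30)*(968 - 6*I*√5)/2 - 3737669) = (3615652 + 9*√626/7)*(I*√5*(968 - 6*I*√5)/60 - 3737669) = (3615652 + 9*√626/7)*(-3737669 + I*√5*(968 - 6*I*√5)/60) = (-3737669 + I*√5*(968 - 6*I*√5)/60)*(3615652 + 9*√626/7)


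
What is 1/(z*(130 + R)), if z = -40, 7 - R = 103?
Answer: -1/1360 ≈ -0.00073529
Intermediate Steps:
R = -96 (R = 7 - 1*103 = 7 - 103 = -96)
1/(z*(130 + R)) = 1/(-40*(130 - 96)) = 1/(-40*34) = 1/(-1360) = -1/1360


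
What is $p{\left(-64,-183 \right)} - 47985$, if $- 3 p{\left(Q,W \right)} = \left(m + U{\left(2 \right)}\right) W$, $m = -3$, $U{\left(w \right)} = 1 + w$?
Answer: $-47985$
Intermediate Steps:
$p{\left(Q,W \right)} = 0$ ($p{\left(Q,W \right)} = - \frac{\left(-3 + \left(1 + 2\right)\right) W}{3} = - \frac{\left(-3 + 3\right) W}{3} = - \frac{0 W}{3} = \left(- \frac{1}{3}\right) 0 = 0$)
$p{\left(-64,-183 \right)} - 47985 = 0 - 47985 = -47985$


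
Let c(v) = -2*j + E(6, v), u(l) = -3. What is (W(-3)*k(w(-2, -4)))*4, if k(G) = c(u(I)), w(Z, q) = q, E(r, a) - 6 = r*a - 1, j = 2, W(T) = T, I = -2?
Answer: 204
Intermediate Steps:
E(r, a) = 5 + a*r (E(r, a) = 6 + (r*a - 1) = 6 + (a*r - 1) = 6 + (-1 + a*r) = 5 + a*r)
c(v) = 1 + 6*v (c(v) = -2*2 + (5 + v*6) = -4 + (5 + 6*v) = 1 + 6*v)
k(G) = -17 (k(G) = 1 + 6*(-3) = 1 - 18 = -17)
(W(-3)*k(w(-2, -4)))*4 = -3*(-17)*4 = 51*4 = 204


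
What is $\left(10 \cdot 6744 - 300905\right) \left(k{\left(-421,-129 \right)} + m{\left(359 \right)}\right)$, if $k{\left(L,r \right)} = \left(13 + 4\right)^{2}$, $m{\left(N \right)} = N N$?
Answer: $-30156674050$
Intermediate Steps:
$m{\left(N \right)} = N^{2}$
$k{\left(L,r \right)} = 289$ ($k{\left(L,r \right)} = 17^{2} = 289$)
$\left(10 \cdot 6744 - 300905\right) \left(k{\left(-421,-129 \right)} + m{\left(359 \right)}\right) = \left(10 \cdot 6744 - 300905\right) \left(289 + 359^{2}\right) = \left(67440 - 300905\right) \left(289 + 128881\right) = \left(-233465\right) 129170 = -30156674050$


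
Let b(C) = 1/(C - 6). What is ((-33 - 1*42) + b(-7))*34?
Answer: -33184/13 ≈ -2552.6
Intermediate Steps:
b(C) = 1/(-6 + C)
((-33 - 1*42) + b(-7))*34 = ((-33 - 1*42) + 1/(-6 - 7))*34 = ((-33 - 42) + 1/(-13))*34 = (-75 - 1/13)*34 = -976/13*34 = -33184/13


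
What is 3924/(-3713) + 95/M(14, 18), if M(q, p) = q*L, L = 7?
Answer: -31817/363874 ≈ -0.087440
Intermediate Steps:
M(q, p) = 7*q (M(q, p) = q*7 = 7*q)
3924/(-3713) + 95/M(14, 18) = 3924/(-3713) + 95/((7*14)) = 3924*(-1/3713) + 95/98 = -3924/3713 + 95*(1/98) = -3924/3713 + 95/98 = -31817/363874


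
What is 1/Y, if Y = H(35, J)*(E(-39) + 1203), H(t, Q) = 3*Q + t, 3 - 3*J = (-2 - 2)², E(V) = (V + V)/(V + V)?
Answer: 1/26488 ≈ 3.7753e-5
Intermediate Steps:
E(V) = 1 (E(V) = (2*V)/((2*V)) = (2*V)*(1/(2*V)) = 1)
J = -13/3 (J = 1 - (-2 - 2)²/3 = 1 - ⅓*(-4)² = 1 - ⅓*16 = 1 - 16/3 = -13/3 ≈ -4.3333)
H(t, Q) = t + 3*Q
Y = 26488 (Y = (35 + 3*(-13/3))*(1 + 1203) = (35 - 13)*1204 = 22*1204 = 26488)
1/Y = 1/26488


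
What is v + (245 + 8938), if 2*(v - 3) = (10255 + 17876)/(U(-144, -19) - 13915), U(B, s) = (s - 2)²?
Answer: 247516197/26948 ≈ 9185.0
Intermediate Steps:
U(B, s) = (-2 + s)²
v = 52713/26948 (v = 3 + ((10255 + 17876)/((-2 - 19)² - 13915))/2 = 3 + (28131/((-21)² - 13915))/2 = 3 + (28131/(441 - 13915))/2 = 3 + (28131/(-13474))/2 = 3 + (28131*(-1/13474))/2 = 3 + (½)*(-28131/13474) = 3 - 28131/26948 = 52713/26948 ≈ 1.9561)
v + (245 + 8938) = 52713/26948 + (245 + 8938) = 52713/26948 + 9183 = 247516197/26948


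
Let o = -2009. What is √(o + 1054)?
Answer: I*√955 ≈ 30.903*I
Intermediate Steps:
√(o + 1054) = √(-2009 + 1054) = √(-955) = I*√955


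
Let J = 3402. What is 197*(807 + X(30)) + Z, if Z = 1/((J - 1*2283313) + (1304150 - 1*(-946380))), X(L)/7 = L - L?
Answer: 4670961998/29381 ≈ 1.5898e+5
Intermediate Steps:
X(L) = 0 (X(L) = 7*(L - L) = 7*0 = 0)
Z = -1/29381 (Z = 1/((3402 - 1*2283313) + (1304150 - 1*(-946380))) = 1/((3402 - 2283313) + (1304150 + 946380)) = 1/(-2279911 + 2250530) = 1/(-29381) = -1/29381 ≈ -3.4036e-5)
197*(807 + X(30)) + Z = 197*(807 + 0) - 1/29381 = 197*807 - 1/29381 = 158979 - 1/29381 = 4670961998/29381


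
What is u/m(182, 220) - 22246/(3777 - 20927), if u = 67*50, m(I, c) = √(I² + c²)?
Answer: 227/175 + 1675*√20381/20381 ≈ 13.030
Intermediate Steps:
u = 3350
u/m(182, 220) - 22246/(3777 - 20927) = 3350/(√(182² + 220²)) - 22246/(3777 - 20927) = 3350/(√(33124 + 48400)) - 22246/(-17150) = 3350/(√81524) - 22246*(-1/17150) = 3350/((2*√20381)) + 227/175 = 3350*(√20381/40762) + 227/175 = 1675*√20381/20381 + 227/175 = 227/175 + 1675*√20381/20381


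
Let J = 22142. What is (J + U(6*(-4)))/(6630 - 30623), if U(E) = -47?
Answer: -22095/23993 ≈ -0.92089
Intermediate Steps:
(J + U(6*(-4)))/(6630 - 30623) = (22142 - 47)/(6630 - 30623) = 22095/(-23993) = 22095*(-1/23993) = -22095/23993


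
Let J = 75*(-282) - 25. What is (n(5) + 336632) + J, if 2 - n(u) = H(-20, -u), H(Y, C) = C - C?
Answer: 315459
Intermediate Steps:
H(Y, C) = 0
n(u) = 2 (n(u) = 2 - 1*0 = 2 + 0 = 2)
J = -21175 (J = -21150 - 25 = -21175)
(n(5) + 336632) + J = (2 + 336632) - 21175 = 336634 - 21175 = 315459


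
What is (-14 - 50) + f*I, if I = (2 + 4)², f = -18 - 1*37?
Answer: -2044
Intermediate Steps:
f = -55 (f = -18 - 37 = -55)
I = 36 (I = 6² = 36)
(-14 - 50) + f*I = (-14 - 50) - 55*36 = -64 - 1980 = -2044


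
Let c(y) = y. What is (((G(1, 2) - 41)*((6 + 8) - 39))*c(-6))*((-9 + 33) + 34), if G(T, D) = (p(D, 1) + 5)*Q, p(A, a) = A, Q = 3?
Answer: -174000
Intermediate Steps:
G(T, D) = 15 + 3*D (G(T, D) = (D + 5)*3 = (5 + D)*3 = 15 + 3*D)
(((G(1, 2) - 41)*((6 + 8) - 39))*c(-6))*((-9 + 33) + 34) = ((((15 + 3*2) - 41)*((6 + 8) - 39))*(-6))*((-9 + 33) + 34) = ((((15 + 6) - 41)*(14 - 39))*(-6))*(24 + 34) = (((21 - 41)*(-25))*(-6))*58 = (-20*(-25)*(-6))*58 = (500*(-6))*58 = -3000*58 = -174000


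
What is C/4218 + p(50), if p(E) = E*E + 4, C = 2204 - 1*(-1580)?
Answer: 5282828/2109 ≈ 2504.9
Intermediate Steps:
C = 3784 (C = 2204 + 1580 = 3784)
p(E) = 4 + E² (p(E) = E² + 4 = 4 + E²)
C/4218 + p(50) = 3784/4218 + (4 + 50²) = 3784*(1/4218) + (4 + 2500) = 1892/2109 + 2504 = 5282828/2109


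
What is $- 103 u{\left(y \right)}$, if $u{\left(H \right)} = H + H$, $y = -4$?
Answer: $824$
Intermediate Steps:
$u{\left(H \right)} = 2 H$
$- 103 u{\left(y \right)} = - 103 \cdot 2 \left(-4\right) = \left(-103\right) \left(-8\right) = 824$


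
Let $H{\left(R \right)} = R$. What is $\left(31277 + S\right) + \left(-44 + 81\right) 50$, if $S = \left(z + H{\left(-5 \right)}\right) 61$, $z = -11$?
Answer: $32151$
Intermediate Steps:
$S = -976$ ($S = \left(-11 - 5\right) 61 = \left(-16\right) 61 = -976$)
$\left(31277 + S\right) + \left(-44 + 81\right) 50 = \left(31277 - 976\right) + \left(-44 + 81\right) 50 = 30301 + 37 \cdot 50 = 30301 + 1850 = 32151$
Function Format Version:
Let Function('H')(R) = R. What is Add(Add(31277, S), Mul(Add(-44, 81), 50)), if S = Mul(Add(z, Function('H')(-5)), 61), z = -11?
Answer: 32151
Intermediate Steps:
S = -976 (S = Mul(Add(-11, -5), 61) = Mul(-16, 61) = -976)
Add(Add(31277, S), Mul(Add(-44, 81), 50)) = Add(Add(31277, -976), Mul(Add(-44, 81), 50)) = Add(30301, Mul(37, 50)) = Add(30301, 1850) = 32151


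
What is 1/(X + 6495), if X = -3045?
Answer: 1/3450 ≈ 0.00028986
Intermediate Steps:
1/(X + 6495) = 1/(-3045 + 6495) = 1/3450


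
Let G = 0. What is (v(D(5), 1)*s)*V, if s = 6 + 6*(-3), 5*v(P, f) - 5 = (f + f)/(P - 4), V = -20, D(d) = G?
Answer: 216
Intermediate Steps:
D(d) = 0
v(P, f) = 1 + 2*f/(5*(-4 + P)) (v(P, f) = 1 + ((f + f)/(P - 4))/5 = 1 + ((2*f)/(-4 + P))/5 = 1 + (2*f/(-4 + P))/5 = 1 + 2*f/(5*(-4 + P)))
s = -12 (s = 6 - 18 = -12)
(v(D(5), 1)*s)*V = (((-4 + 0 + (2/5)*1)/(-4 + 0))*(-12))*(-20) = (((-4 + 0 + 2/5)/(-4))*(-12))*(-20) = (-1/4*(-18/5)*(-12))*(-20) = ((9/10)*(-12))*(-20) = -54/5*(-20) = 216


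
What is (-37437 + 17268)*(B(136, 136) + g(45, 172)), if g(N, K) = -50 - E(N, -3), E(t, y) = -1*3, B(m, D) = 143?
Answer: -1936224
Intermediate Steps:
E(t, y) = -3
g(N, K) = -47 (g(N, K) = -50 - 1*(-3) = -50 + 3 = -47)
(-37437 + 17268)*(B(136, 136) + g(45, 172)) = (-37437 + 17268)*(143 - 47) = -20169*96 = -1936224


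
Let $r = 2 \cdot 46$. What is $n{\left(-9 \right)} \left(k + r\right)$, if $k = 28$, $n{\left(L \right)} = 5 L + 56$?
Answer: $1320$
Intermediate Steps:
$r = 92$
$n{\left(L \right)} = 56 + 5 L$
$n{\left(-9 \right)} \left(k + r\right) = \left(56 + 5 \left(-9\right)\right) \left(28 + 92\right) = \left(56 - 45\right) 120 = 11 \cdot 120 = 1320$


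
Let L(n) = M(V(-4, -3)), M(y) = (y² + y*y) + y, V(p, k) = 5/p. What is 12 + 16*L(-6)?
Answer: 42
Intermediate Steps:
M(y) = y + 2*y² (M(y) = (y² + y²) + y = 2*y² + y = y + 2*y²)
L(n) = 15/8 (L(n) = (5/(-4))*(1 + 2*(5/(-4))) = (5*(-¼))*(1 + 2*(5*(-¼))) = -5*(1 + 2*(-5/4))/4 = -5*(1 - 5/2)/4 = -5/4*(-3/2) = 15/8)
12 + 16*L(-6) = 12 + 16*(15/8) = 12 + 30 = 42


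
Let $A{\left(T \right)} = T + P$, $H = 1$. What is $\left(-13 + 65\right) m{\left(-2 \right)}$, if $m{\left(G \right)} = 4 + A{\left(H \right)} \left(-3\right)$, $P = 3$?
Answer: $-416$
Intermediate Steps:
$A{\left(T \right)} = 3 + T$ ($A{\left(T \right)} = T + 3 = 3 + T$)
$m{\left(G \right)} = -8$ ($m{\left(G \right)} = 4 + \left(3 + 1\right) \left(-3\right) = 4 + 4 \left(-3\right) = 4 - 12 = -8$)
$\left(-13 + 65\right) m{\left(-2 \right)} = \left(-13 + 65\right) \left(-8\right) = 52 \left(-8\right) = -416$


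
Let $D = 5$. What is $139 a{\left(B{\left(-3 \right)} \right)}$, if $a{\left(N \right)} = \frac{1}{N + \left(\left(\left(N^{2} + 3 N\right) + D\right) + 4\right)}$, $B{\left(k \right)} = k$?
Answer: $\frac{139}{6} \approx 23.167$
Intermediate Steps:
$a{\left(N \right)} = \frac{1}{9 + N^{2} + 4 N}$ ($a{\left(N \right)} = \frac{1}{N + \left(\left(\left(N^{2} + 3 N\right) + 5\right) + 4\right)} = \frac{1}{N + \left(\left(5 + N^{2} + 3 N\right) + 4\right)} = \frac{1}{N + \left(9 + N^{2} + 3 N\right)} = \frac{1}{9 + N^{2} + 4 N}$)
$139 a{\left(B{\left(-3 \right)} \right)} = \frac{139}{9 + \left(-3\right)^{2} + 4 \left(-3\right)} = \frac{139}{9 + 9 - 12} = \frac{139}{6}$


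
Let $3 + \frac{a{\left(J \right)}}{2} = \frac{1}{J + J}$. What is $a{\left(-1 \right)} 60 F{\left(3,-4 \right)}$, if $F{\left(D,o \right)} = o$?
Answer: $1680$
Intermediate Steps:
$a{\left(J \right)} = -6 + \frac{1}{J}$ ($a{\left(J \right)} = -6 + \frac{2}{J + J} = -6 + \frac{2}{2 J} = -6 + 2 \frac{1}{2 J} = -6 + \frac{1}{J}$)
$a{\left(-1 \right)} 60 F{\left(3,-4 \right)} = \left(-6 + \frac{1}{-1}\right) 60 \left(-4\right) = \left(-6 - 1\right) 60 \left(-4\right) = \left(-7\right) 60 \left(-4\right) = \left(-420\right) \left(-4\right) = 1680$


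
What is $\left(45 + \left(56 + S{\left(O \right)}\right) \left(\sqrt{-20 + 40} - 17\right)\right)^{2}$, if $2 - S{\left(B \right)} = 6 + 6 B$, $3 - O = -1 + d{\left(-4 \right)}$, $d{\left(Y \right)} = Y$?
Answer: $849 - 368 \sqrt{5} \approx 26.127$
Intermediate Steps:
$O = 8$ ($O = 3 - \left(-1 - 4\right) = 3 - -5 = 3 + 5 = 8$)
$S{\left(B \right)} = -4 - 6 B$ ($S{\left(B \right)} = 2 - \left(6 + 6 B\right) = -4 - 6 B$)
$\left(45 + \left(56 + S{\left(O \right)}\right) \left(\sqrt{-20 + 40} - 17\right)\right)^{2} = \left(45 + \left(56 - 52\right) \left(\sqrt{-20 + 40} - 17\right)\right)^{2} = \left(45 + \left(56 - 52\right) \left(\sqrt{20} - 17\right)\right)^{2} = \left(45 + \left(56 - 52\right) \left(2 \sqrt{5} - 17\right)\right)^{2} = \left(45 + 4 \left(-17 + 2 \sqrt{5}\right)\right)^{2} = \left(45 - \left(68 - 8 \sqrt{5}\right)\right)^{2} = \left(-23 + 8 \sqrt{5}\right)^{2}$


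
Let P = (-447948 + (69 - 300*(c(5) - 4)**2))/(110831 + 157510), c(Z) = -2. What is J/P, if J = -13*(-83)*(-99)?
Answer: 734985999/11761 ≈ 62494.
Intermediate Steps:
J = -106821 (J = 1079*(-99) = -106821)
P = -152893/89447 (P = (-447948 + (69 - 300*(-2 - 4)**2))/(110831 + 157510) = (-447948 + (69 - 300*(-6)**2))/268341 = (-447948 + (69 - 300*36))*(1/268341) = (-447948 + (69 - 10800))*(1/268341) = (-447948 - 10731)*(1/268341) = -458679*1/268341 = -152893/89447 ≈ -1.7093)
J/P = -106821/(-152893/89447) = -106821*(-89447/152893) = 734985999/11761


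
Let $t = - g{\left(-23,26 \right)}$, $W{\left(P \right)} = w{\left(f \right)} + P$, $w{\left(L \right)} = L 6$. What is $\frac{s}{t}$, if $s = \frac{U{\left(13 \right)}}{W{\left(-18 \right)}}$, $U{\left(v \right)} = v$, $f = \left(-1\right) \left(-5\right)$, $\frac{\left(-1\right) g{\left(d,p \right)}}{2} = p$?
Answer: $\frac{1}{48} \approx 0.020833$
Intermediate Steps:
$g{\left(d,p \right)} = - 2 p$
$f = 5$
$w{\left(L \right)} = 6 L$
$W{\left(P \right)} = 30 + P$ ($W{\left(P \right)} = 6 \cdot 5 + P = 30 + P$)
$s = \frac{13}{12}$ ($s = \frac{13}{30 - 18} = \frac{13}{12} \approx 1.0833$)
$t = 52$ ($t = - \left(-2\right) 26 = \left(-1\right) \left(-52\right) = 52$)
$\frac{s}{t} = \frac{13}{12 \cdot 52} = \frac{13}{12} \cdot \frac{1}{52} = \frac{1}{48}$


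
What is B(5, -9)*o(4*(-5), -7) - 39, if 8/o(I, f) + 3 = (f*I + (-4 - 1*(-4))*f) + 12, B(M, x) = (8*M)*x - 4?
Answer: -8723/149 ≈ -58.544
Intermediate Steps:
B(M, x) = -4 + 8*M*x (B(M, x) = 8*M*x - 4 = -4 + 8*M*x)
o(I, f) = 8/(9 + I*f) (o(I, f) = 8/(-3 + ((f*I + (-4 - 1*(-4))*f) + 12)) = 8/(-3 + ((I*f + (-4 + 4)*f) + 12)) = 8/(-3 + ((I*f + 0*f) + 12)) = 8/(-3 + ((I*f + 0) + 12)) = 8/(-3 + (I*f + 12)) = 8/(-3 + (12 + I*f)) = 8/(9 + I*f))
B(5, -9)*o(4*(-5), -7) - 39 = (-4 + 8*5*(-9))*(8/(9 + (4*(-5))*(-7))) - 39 = (-4 - 360)*(8/(9 - 20*(-7))) - 39 = -2912/(9 + 140) - 39 = -2912/149 - 39 = -8723/149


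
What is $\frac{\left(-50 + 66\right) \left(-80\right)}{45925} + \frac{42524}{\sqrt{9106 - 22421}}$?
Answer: $- \frac{256}{9185} - \frac{42524 i \sqrt{13315}}{13315} \approx -0.027872 - 368.52 i$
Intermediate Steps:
$\frac{\left(-50 + 66\right) \left(-80\right)}{45925} + \frac{42524}{\sqrt{9106 - 22421}} = 16 \left(-80\right) \frac{1}{45925} + \frac{42524}{\sqrt{-13315}} = \left(-1280\right) \frac{1}{45925} + \frac{42524}{i \sqrt{13315}} = - \frac{256}{9185} + 42524 \left(- \frac{i \sqrt{13315}}{13315}\right) = - \frac{256}{9185} - \frac{42524 i \sqrt{13315}}{13315}$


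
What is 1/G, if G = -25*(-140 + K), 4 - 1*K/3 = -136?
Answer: -1/7000 ≈ -0.00014286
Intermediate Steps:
K = 420 (K = 12 - 3*(-136) = 12 + 408 = 420)
G = -7000 (G = -25*(-140 + 420) = -25*280 = -7000)
1/G = 1/(-7000) = -1/7000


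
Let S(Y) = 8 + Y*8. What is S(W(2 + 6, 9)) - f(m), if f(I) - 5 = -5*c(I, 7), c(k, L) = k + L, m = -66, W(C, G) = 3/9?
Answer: -868/3 ≈ -289.33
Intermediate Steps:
W(C, G) = ⅓ (W(C, G) = 3*(⅑) = ⅓)
c(k, L) = L + k
S(Y) = 8 + 8*Y
f(I) = -30 - 5*I (f(I) = 5 - 5*(7 + I) = 5 + (-35 - 5*I) = -30 - 5*I)
S(W(2 + 6, 9)) - f(m) = (8 + 8*(⅓)) - (-30 - 5*(-66)) = (8 + 8/3) - (-30 + 330) = 32/3 - 1*300 = 32/3 - 300 = -868/3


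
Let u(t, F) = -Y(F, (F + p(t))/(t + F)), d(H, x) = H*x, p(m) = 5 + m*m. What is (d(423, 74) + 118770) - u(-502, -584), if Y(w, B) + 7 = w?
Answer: 149481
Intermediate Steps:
p(m) = 5 + m²
Y(w, B) = -7 + w
u(t, F) = 7 - F (u(t, F) = -(-7 + F) = 7 - F)
(d(423, 74) + 118770) - u(-502, -584) = (423*74 + 118770) - (7 - 1*(-584)) = (31302 + 118770) - (7 + 584) = 150072 - 1*591 = 150072 - 591 = 149481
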